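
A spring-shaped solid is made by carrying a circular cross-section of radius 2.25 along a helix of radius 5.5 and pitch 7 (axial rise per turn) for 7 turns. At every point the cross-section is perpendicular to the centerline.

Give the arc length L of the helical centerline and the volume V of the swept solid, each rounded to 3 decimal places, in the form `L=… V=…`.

L=246.815 V=3925.431

2πR = 2π·5.5 = 34.557519
per-turn = √(34.557519² + 7²) = √(1194.2221 + 49) = √1243.2221 = 35.259355
L = 7 × 35.259355 = 246.815487
V = π·2.25² × L = 15.904313 × 246.815487 = 3925.430707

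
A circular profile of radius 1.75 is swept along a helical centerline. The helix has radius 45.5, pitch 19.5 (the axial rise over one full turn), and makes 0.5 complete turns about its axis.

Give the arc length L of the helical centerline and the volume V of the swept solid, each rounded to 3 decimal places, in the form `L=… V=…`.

2πR = 2π·45.5 = 285.884931
per-turn = √(285.884931² + 19.5²) = √(81730.1940 + 380.25) = √82110.4440 = 286.549200
L = 0.5 × 286.549200 = 143.274600
V = π·1.75² × L = 9.621128 × 143.274600 = 1378.463195

L=143.275 V=1378.463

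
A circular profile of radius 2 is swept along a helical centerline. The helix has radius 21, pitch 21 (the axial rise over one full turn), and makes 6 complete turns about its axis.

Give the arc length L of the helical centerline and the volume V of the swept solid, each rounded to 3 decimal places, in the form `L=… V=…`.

L=801.645 V=10073.773

2πR = 2π·21 = 131.946891
per-turn = √(131.946891² + 21²) = √(17409.9822 + 441) = √17850.9822 = 133.607568
L = 6 × 133.607568 = 801.645407
V = π·2² × L = 12.566371 × 801.645407 = 10073.773280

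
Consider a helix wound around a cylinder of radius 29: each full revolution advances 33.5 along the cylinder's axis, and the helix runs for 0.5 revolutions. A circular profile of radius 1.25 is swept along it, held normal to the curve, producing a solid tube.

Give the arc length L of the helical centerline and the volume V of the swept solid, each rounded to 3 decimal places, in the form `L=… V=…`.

2πR = 2π·29 = 182.212374
per-turn = √(182.212374² + 33.5²) = √(33201.3492 + 1122.25) = √34323.5992 = 185.266293
L = 0.5 × 185.266293 = 92.633146
V = π·1.25² × L = 4.908739 × 92.633146 = 454.711894

L=92.633 V=454.712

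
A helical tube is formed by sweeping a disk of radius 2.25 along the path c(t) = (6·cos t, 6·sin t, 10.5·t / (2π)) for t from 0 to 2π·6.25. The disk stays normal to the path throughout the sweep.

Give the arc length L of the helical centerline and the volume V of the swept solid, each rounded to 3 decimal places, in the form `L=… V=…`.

2πR = 2π·6 = 37.699112
per-turn = √(37.699112² + 10.5²) = √(1421.2230 + 110.25) = √1531.4730 = 39.134039
L = 6.25 × 39.134039 = 244.587746
V = π·2.25² × L = 15.904313 × 244.587746 = 3890.000018

L=244.588 V=3890.000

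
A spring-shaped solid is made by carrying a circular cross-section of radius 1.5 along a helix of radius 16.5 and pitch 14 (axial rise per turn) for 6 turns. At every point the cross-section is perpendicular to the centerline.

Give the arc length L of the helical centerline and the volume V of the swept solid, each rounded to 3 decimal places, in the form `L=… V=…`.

L=627.681 V=4436.819

2πR = 2π·16.5 = 103.672558
per-turn = √(103.672558² + 14²) = √(10747.9992 + 196) = √10943.9992 = 104.613571
L = 6 × 104.613571 = 627.681425
V = π·1.5² × L = 7.068583 × 627.681425 = 4436.818544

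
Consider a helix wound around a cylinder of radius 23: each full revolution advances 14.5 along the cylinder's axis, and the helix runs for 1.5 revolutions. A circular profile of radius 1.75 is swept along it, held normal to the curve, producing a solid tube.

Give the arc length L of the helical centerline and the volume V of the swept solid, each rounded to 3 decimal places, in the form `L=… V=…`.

2πR = 2π·23 = 144.513262
per-turn = √(144.513262² + 14.5²) = √(20884.0829 + 210.25) = √21094.3329 = 145.238882
L = 1.5 × 145.238882 = 217.858323
V = π·1.75² × L = 9.621128 × 217.858323 = 2096.042706

L=217.858 V=2096.043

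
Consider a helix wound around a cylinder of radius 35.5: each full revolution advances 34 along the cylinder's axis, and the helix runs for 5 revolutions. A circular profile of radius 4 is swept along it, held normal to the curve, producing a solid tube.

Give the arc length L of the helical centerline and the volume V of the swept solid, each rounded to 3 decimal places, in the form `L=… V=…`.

L=1128.148 V=56706.881

2πR = 2π·35.5 = 223.053078
per-turn = √(223.053078² + 34²) = √(49752.6758 + 1156) = √50908.6758 = 225.629510
L = 5 × 225.629510 = 1128.147550
V = π·4² × L = 50.265482 × 1128.147550 = 56706.880886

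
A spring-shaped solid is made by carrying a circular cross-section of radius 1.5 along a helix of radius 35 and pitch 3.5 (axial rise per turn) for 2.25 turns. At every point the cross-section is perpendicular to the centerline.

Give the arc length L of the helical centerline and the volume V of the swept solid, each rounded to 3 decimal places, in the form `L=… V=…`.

L=494.864 V=3497.984

2πR = 2π·35 = 219.911486
per-turn = √(219.911486² + 3.5²) = √(48361.0616 + 12.25) = √48373.3116 = 219.939336
L = 2.25 × 219.939336 = 494.863506
V = π·1.5² × L = 7.068583 × 494.863506 = 3497.984000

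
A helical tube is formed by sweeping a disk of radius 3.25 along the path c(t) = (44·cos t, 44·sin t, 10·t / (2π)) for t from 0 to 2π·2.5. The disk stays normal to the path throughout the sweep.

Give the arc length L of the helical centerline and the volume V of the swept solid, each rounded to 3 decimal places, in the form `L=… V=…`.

2πR = 2π·44 = 276.460154
per-turn = √(276.460154² + 10²) = √(76430.2165 + 100) = √76530.2165 = 276.640952
L = 2.5 × 276.640952 = 691.602381
V = π·3.25² × L = 33.183072 × 691.602381 = 22949.491874

L=691.602 V=22949.492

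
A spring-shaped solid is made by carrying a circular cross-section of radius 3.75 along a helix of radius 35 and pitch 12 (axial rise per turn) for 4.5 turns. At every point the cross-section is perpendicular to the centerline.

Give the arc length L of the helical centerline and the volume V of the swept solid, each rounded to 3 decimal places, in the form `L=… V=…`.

L=991.074 V=43784.304

2πR = 2π·35 = 219.911486
per-turn = √(219.911486² + 12²) = √(48361.0616 + 144) = √48505.0616 = 220.238647
L = 4.5 × 220.238647 = 991.073911
V = π·3.75² × L = 44.178647 × 991.073911 = 43784.304151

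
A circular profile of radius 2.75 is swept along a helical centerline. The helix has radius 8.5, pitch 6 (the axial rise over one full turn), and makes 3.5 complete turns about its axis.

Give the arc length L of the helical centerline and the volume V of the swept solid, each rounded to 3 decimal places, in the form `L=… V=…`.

L=188.101 V=4468.951

2πR = 2π·8.5 = 53.407075
per-turn = √(53.407075² + 6²) = √(2852.3157 + 36) = √2888.3157 = 53.743052
L = 3.5 × 53.743052 = 188.100683
V = π·2.75² × L = 23.758294 × 188.100683 = 4468.951414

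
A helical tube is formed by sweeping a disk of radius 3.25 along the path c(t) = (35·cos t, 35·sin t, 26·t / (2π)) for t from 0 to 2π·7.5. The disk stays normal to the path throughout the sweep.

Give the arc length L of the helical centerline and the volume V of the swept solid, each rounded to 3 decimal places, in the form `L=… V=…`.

L=1660.824 V=55111.227

2πR = 2π·35 = 219.911486
per-turn = √(219.911486² + 26²) = √(48361.0616 + 676) = √49037.0616 = 221.443134
L = 7.5 × 221.443134 = 1660.823504
V = π·3.25² × L = 33.183072 × 1660.823504 = 55111.226599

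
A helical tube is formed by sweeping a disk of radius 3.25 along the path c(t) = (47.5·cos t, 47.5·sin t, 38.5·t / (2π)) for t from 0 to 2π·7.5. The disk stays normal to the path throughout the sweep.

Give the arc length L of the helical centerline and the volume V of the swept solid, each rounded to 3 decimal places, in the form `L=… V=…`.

L=2256.932 V=74891.944

2πR = 2π·47.5 = 298.451302
per-turn = √(298.451302² + 38.5²) = √(89073.1797 + 1482.25) = √90555.4297 = 300.924292
L = 7.5 × 300.924292 = 2256.932193
V = π·3.25² × L = 33.183072 × 2256.932193 = 74891.944355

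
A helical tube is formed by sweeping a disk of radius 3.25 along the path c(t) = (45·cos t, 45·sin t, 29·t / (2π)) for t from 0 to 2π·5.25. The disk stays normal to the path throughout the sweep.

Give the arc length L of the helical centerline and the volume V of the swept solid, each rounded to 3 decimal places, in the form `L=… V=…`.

2πR = 2π·45 = 282.743339
per-turn = √(282.743339² + 29²) = √(79943.7956 + 841) = √80784.7956 = 284.226662
L = 5.25 × 284.226662 = 1492.189978
V = π·3.25² × L = 33.183072 × 1492.189978 = 49515.448076

L=1492.190 V=49515.448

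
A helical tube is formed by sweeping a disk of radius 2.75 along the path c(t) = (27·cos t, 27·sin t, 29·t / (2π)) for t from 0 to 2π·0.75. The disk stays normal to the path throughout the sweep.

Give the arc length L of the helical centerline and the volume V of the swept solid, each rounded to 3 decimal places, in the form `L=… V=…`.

L=129.080 V=3066.724

2πR = 2π·27 = 169.646003
per-turn = √(169.646003² + 29²) = √(28779.7664 + 841) = √29620.7664 = 172.106846
L = 0.75 × 172.106846 = 129.080134
V = π·2.75² × L = 23.758294 × 129.080134 = 3066.723842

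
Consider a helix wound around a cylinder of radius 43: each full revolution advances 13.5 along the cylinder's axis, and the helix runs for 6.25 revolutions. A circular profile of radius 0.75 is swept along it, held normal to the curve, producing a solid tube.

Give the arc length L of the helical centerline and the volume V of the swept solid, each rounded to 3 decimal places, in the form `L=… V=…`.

2πR = 2π·43 = 270.176968
per-turn = √(270.176968² + 13.5²) = √(72995.5942 + 182.25) = √73177.8442 = 270.514037
L = 6.25 × 270.514037 = 1690.712731
V = π·0.75² × L = 1.767146 × 1690.712731 = 2987.736015

L=1690.713 V=2987.736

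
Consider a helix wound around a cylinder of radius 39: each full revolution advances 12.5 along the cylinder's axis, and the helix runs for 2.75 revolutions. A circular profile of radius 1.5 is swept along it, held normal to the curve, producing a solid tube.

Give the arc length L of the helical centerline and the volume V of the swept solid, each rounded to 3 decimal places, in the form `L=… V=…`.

2πR = 2π·39 = 245.044227
per-turn = √(245.044227² + 12.5²) = √(60046.6732 + 156.25) = √60202.9232 = 245.362840
L = 2.75 × 245.362840 = 674.747810
V = π·1.5² × L = 7.068583 × 674.747810 = 4769.511214

L=674.748 V=4769.511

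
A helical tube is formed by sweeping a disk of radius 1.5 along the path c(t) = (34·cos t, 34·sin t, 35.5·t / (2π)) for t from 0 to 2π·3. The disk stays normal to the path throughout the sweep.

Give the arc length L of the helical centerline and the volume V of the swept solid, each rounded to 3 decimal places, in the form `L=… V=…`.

L=649.674 V=4592.272

2πR = 2π·34 = 213.628300
per-turn = √(213.628300² + 35.5²) = √(45637.0508 + 1260.25) = √46897.3008 = 216.557846
L = 3 × 216.557846 = 649.673539
V = π·1.5² × L = 7.068583 × 649.673539 = 4592.271636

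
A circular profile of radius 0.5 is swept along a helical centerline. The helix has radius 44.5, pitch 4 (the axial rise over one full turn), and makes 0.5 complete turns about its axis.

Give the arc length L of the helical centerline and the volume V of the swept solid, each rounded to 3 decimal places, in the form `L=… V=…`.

L=139.815 V=109.811

2πR = 2π·44.5 = 279.601746
per-turn = √(279.601746² + 4²) = √(78177.1365 + 16) = √78193.1365 = 279.630357
L = 0.5 × 279.630357 = 139.815178
V = π·0.5² × L = 0.785398 × 139.815178 = 109.810584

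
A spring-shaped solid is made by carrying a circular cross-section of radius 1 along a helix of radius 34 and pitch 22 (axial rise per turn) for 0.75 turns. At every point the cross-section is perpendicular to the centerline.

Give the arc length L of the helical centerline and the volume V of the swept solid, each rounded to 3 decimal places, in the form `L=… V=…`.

2πR = 2π·34 = 213.628300
per-turn = √(213.628300² + 22²) = √(45637.0508 + 484) = √46121.0508 = 214.758122
L = 0.75 × 214.758122 = 161.068591
V = π·1² × L = 3.141593 × 161.068591 = 506.011903

L=161.069 V=506.012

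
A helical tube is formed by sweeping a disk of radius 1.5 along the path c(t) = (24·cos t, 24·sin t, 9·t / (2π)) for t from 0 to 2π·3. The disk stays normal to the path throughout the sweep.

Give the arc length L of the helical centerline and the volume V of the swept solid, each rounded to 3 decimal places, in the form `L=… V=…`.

L=453.194 V=3203.442

2πR = 2π·24 = 150.796447
per-turn = √(150.796447² + 9²) = √(22739.5685 + 81) = √22820.5685 = 151.064783
L = 3 × 151.064783 = 453.194348
V = π·1.5² × L = 7.068583 × 453.194348 = 3203.442076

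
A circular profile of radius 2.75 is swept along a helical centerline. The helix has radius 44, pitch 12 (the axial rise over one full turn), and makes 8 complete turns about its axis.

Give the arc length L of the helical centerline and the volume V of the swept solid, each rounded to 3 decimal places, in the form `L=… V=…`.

2πR = 2π·44 = 276.460154
per-turn = √(276.460154² + 12²) = √(76430.2165 + 144) = √76574.2165 = 276.720466
L = 8 × 276.720466 = 2213.763731
V = π·2.75² × L = 23.758294 × 2213.763731 = 52595.250538

L=2213.764 V=52595.251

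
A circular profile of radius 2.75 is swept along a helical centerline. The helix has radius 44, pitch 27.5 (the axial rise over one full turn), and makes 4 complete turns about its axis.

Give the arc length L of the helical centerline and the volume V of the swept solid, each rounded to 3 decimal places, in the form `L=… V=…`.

L=1111.298 V=26402.547

2πR = 2π·44 = 276.460154
per-turn = √(276.460154² + 27.5²) = √(76430.2165 + 756.25) = √77186.4665 = 277.824525
L = 4 × 277.824525 = 1111.298098
V = π·2.75² × L = 23.758294 × 1111.298098 = 26402.547438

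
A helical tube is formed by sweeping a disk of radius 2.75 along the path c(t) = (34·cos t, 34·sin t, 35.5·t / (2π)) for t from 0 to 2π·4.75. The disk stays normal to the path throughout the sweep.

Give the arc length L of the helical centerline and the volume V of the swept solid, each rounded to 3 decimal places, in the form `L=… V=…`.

L=1028.650 V=24438.964

2πR = 2π·34 = 213.628300
per-turn = √(213.628300² + 35.5²) = √(45637.0508 + 1260.25) = √46897.3008 = 216.557846
L = 4.75 × 216.557846 = 1028.649769
V = π·2.75² × L = 23.758294 × 1028.649769 = 24438.964101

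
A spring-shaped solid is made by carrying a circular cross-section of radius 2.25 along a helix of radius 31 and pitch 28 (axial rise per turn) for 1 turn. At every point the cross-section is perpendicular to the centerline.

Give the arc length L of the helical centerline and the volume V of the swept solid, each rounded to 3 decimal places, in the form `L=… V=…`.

L=196.781 V=3129.666

2πR = 2π·31 = 194.778745
per-turn = √(194.778745² + 28²) = √(37938.7593 + 784) = √38722.7593 = 196.780993
L = 1 × 196.780993 = 196.780993
V = π·2.25² × L = 15.904313 × 196.780993 = 3129.666472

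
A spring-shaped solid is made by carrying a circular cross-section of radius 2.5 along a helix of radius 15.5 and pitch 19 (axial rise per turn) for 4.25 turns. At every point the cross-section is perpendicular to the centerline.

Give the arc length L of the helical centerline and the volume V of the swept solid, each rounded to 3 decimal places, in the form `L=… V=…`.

2πR = 2π·15.5 = 97.389372
per-turn = √(97.389372² + 19²) = √(9484.6898 + 361) = √9845.6898 = 99.225450
L = 4.25 × 99.225450 = 421.708160
V = π·2.5² × L = 19.634954 × 421.708160 = 8280.220367

L=421.708 V=8280.220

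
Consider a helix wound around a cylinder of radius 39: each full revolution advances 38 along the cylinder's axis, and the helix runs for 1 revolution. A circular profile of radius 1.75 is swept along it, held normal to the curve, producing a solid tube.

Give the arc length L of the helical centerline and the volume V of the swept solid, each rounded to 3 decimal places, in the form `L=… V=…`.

2πR = 2π·39 = 245.044227
per-turn = √(245.044227² + 38²) = √(60046.6732 + 1444) = √61490.6732 = 247.973130
L = 1 × 247.973130 = 247.973130
V = π·1.75² × L = 9.621128 × 247.973130 = 2385.781100

L=247.973 V=2385.781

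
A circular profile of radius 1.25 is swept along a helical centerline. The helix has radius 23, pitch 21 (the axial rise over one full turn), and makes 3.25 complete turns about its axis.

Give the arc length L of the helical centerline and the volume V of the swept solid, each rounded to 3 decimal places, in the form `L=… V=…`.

L=474.601 V=2329.693

2πR = 2π·23 = 144.513262
per-turn = √(144.513262² + 21²) = √(20884.0829 + 441) = √21325.0829 = 146.031103
L = 3.25 × 146.031103 = 474.601083
V = π·1.25² × L = 4.908739 × 474.601083 = 2329.692620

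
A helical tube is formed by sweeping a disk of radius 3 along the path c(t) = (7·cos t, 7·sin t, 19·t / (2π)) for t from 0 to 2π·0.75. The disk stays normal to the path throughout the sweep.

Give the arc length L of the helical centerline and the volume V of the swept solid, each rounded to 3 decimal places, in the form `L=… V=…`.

2πR = 2π·7 = 43.982297
per-turn = √(43.982297² + 19²) = √(1934.4425 + 361) = √2295.4425 = 47.910776
L = 0.75 × 47.910776 = 35.933082
V = π·3² × L = 28.274334 × 35.933082 = 1015.983959

L=35.933 V=1015.984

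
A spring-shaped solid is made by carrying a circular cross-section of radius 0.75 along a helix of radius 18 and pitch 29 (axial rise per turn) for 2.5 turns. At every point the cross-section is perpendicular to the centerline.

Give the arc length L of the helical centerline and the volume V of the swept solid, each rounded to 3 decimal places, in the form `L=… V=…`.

L=291.890 V=515.813

2πR = 2π·18 = 113.097336
per-turn = √(113.097336² + 29²) = √(12791.0073 + 841) = √13632.0073 = 116.756187
L = 2.5 × 116.756187 = 291.890469
V = π·0.75² × L = 1.767146 × 291.890469 = 515.813035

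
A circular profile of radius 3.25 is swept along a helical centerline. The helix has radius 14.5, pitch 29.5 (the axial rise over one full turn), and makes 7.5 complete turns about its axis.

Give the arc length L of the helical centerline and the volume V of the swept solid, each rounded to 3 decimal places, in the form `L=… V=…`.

2πR = 2π·14.5 = 91.106187
per-turn = √(91.106187² + 29.5²) = √(8300.3373 + 870.25) = √9170.5873 = 95.763183
L = 7.5 × 95.763183 = 718.223876
V = π·3.25² × L = 33.183072 × 718.223876 = 23832.874871

L=718.224 V=23832.875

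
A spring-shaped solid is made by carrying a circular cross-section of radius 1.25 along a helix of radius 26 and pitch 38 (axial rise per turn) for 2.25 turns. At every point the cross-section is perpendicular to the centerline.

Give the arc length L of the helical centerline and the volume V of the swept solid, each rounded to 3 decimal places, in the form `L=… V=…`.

L=377.379 V=1852.457

2πR = 2π·26 = 163.362818
per-turn = √(163.362818² + 38²) = √(26687.4103 + 1444) = √28131.4103 = 167.724209
L = 2.25 × 167.724209 = 377.379470
V = π·1.25² × L = 4.908739 × 377.379470 = 1852.457143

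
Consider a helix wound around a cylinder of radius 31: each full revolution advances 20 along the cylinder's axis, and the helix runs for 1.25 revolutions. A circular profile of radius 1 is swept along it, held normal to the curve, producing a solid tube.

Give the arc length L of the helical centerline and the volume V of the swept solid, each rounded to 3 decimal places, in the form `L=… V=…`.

L=244.754 V=768.916

2πR = 2π·31 = 194.778745
per-turn = √(194.778745² + 20²) = √(37938.7593 + 400) = √38338.7593 = 195.802858
L = 1.25 × 195.802858 = 244.753573
V = π·1² × L = 3.141593 × 244.753573 = 768.916026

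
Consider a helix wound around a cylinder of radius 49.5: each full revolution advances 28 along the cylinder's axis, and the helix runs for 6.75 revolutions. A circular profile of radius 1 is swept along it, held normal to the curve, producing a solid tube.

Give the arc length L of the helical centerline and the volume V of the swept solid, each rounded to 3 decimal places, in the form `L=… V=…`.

2πR = 2π·49.5 = 311.017673
per-turn = √(311.017673² + 28²) = √(96731.9927 + 784) = √97515.9927 = 312.275508
L = 6.75 × 312.275508 = 2107.859677
V = π·1² × L = 3.141593 × 2107.859677 = 6622.036477

L=2107.860 V=6622.036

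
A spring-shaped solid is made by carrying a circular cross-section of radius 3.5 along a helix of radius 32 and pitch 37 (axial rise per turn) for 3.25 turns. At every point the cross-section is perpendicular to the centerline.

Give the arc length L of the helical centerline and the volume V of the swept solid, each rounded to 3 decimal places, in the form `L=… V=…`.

2πR = 2π·32 = 201.061930
per-turn = √(201.061930² + 37²) = √(40425.8996 + 1369) = √41794.8996 = 204.438009
L = 3.25 × 204.438009 = 664.423530
V = π·3.5² × L = 38.484510 × 664.423530 = 25570.013991

L=664.424 V=25570.014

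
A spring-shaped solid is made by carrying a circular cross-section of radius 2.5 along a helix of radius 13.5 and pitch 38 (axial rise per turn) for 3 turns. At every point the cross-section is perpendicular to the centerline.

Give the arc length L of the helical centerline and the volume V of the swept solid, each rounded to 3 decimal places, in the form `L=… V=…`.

2πR = 2π·13.5 = 84.823002
per-turn = √(84.823002² + 38²) = √(7194.9416 + 1444) = √8638.9416 = 92.945907
L = 3 × 92.945907 = 278.837721
V = π·2.5² × L = 19.634954 × 278.837721 = 5474.965843

L=278.838 V=5474.966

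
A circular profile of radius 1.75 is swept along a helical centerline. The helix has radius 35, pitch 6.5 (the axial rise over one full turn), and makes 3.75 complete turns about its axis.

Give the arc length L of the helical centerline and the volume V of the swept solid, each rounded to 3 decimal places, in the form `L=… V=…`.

L=825.028 V=7937.702

2πR = 2π·35 = 219.911486
per-turn = √(219.911486² + 6.5²) = √(48361.0616 + 42.25) = √48403.3116 = 220.007526
L = 3.75 × 220.007526 = 825.028223
V = π·1.75² × L = 9.621128 × 825.028223 = 7937.701727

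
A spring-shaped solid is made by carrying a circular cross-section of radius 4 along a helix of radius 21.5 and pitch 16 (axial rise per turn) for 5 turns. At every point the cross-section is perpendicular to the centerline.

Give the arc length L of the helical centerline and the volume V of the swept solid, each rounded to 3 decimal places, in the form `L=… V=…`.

2πR = 2π·21.5 = 135.088484
per-turn = √(135.088484² + 16²) = √(18248.8985 + 256) = √18504.8985 = 136.032711
L = 5 × 136.032711 = 680.163556
V = π·4² × L = 50.265482 × 680.163556 = 34188.749312

L=680.164 V=34188.749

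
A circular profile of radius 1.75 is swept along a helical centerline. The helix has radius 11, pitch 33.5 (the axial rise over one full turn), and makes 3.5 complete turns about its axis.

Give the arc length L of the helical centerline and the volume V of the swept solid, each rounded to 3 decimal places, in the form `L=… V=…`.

L=268.820 V=2586.356

2πR = 2π·11 = 69.115038
per-turn = √(69.115038² + 33.5²) = √(4776.8885 + 1122.25) = √5899.1385 = 76.805850
L = 3.5 × 76.805850 = 268.820474
V = π·1.75² × L = 9.621128 × 268.820474 = 2586.356051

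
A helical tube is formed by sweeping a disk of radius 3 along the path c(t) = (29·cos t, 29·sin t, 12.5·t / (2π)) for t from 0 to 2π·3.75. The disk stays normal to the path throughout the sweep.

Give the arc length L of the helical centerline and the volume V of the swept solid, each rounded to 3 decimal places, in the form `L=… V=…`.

2πR = 2π·29 = 182.212374
per-turn = √(182.212374² + 12.5²) = √(33201.3492 + 156.25) = √33357.5992 = 182.640629
L = 3.75 × 182.640629 = 684.902357
V = π·3² × L = 28.274334 × 684.902357 = 19365.157923

L=684.902 V=19365.158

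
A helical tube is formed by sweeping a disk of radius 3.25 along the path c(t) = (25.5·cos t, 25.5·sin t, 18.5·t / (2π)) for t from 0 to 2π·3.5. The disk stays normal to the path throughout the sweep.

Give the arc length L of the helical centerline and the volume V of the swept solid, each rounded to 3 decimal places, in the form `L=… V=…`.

L=564.500 V=18731.848

2πR = 2π·25.5 = 160.221225
per-turn = √(160.221225² + 18.5²) = √(25670.8410 + 342.25) = √26013.0910 = 161.285743
L = 3.5 × 161.285743 = 564.500102
V = π·3.25² × L = 33.183072 × 564.500102 = 18731.847761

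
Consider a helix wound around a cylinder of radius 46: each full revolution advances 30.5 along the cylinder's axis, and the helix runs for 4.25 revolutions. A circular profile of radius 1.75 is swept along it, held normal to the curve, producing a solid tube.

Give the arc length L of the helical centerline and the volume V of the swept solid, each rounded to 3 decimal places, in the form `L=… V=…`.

L=1235.183 V=11883.855

2πR = 2π·46 = 289.026524
per-turn = √(289.026524² + 30.5²) = √(83536.3317 + 930.25) = √84466.5817 = 290.631350
L = 4.25 × 290.631350 = 1235.183238
V = π·1.75² × L = 9.621128 × 1235.183238 = 11883.855419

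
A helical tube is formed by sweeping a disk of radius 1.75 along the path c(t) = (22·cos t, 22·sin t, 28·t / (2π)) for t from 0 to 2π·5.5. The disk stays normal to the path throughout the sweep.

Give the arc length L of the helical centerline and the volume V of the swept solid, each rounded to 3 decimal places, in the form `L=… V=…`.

L=775.706 V=7463.165

2πR = 2π·22 = 138.230077
per-turn = √(138.230077² + 28²) = √(19107.5541 + 784) = √19891.5541 = 141.037421
L = 5.5 × 141.037421 = 775.705815
V = π·1.75² × L = 9.621128 × 775.705815 = 7463.164554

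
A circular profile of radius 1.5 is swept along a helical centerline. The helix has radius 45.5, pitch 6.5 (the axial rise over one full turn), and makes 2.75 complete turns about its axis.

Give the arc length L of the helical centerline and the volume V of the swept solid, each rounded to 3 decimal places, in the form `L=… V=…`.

2πR = 2π·45.5 = 285.884931
per-turn = √(285.884931² + 6.5²) = √(81730.1940 + 42.25) = √81772.4440 = 285.958815
L = 2.75 × 285.958815 = 786.386742
V = π·1.5² × L = 7.068583 × 786.386742 = 5558.640326

L=786.387 V=5558.640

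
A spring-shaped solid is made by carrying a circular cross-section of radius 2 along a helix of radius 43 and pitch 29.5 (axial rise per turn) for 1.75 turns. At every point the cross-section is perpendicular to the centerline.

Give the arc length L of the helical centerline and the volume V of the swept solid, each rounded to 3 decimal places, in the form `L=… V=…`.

2πR = 2π·43 = 270.176968
per-turn = √(270.176968² + 29.5²) = √(72995.5942 + 870.25) = √73865.8442 = 271.782715
L = 1.75 × 271.782715 = 475.619751
V = π·2² × L = 12.566371 × 475.619751 = 5976.814065

L=475.620 V=5976.814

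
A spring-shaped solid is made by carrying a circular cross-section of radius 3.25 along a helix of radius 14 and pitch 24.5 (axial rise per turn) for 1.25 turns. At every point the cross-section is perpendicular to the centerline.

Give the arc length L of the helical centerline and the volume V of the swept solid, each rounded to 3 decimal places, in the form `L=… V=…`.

2πR = 2π·14 = 87.964594
per-turn = √(87.964594² + 24.5²) = √(7737.7699 + 600.25) = √8338.0199 = 91.312758
L = 1.25 × 91.312758 = 114.140948
V = π·3.25² × L = 33.183072 × 114.140948 = 3787.547343

L=114.141 V=3787.547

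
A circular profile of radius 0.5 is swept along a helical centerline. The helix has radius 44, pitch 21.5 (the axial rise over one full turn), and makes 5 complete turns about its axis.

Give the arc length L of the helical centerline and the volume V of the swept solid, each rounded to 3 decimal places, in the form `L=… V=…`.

2πR = 2π·44 = 276.460154
per-turn = √(276.460154² + 21.5²) = √(76430.2165 + 462.25) = √76892.4665 = 277.294909
L = 5 × 277.294909 = 1386.474544
V = π·0.5² × L = 0.785398 × 1386.474544 = 1088.934561

L=1386.475 V=1088.935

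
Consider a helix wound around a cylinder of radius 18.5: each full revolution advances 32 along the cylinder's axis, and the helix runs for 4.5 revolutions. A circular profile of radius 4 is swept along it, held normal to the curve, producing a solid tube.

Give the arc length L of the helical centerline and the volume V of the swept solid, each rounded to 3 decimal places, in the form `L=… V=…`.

L=542.534 V=27270.756

2πR = 2π·18.5 = 116.238928
per-turn = √(116.238928² + 32²) = √(13511.4884 + 1024) = √14535.4884 = 120.563213
L = 4.5 × 120.563213 = 542.534460
V = π·4² × L = 50.265482 × 542.534460 = 27270.756397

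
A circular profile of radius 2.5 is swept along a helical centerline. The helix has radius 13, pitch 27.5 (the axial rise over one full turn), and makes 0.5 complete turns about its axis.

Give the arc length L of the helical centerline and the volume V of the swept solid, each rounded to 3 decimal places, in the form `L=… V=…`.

L=43.093 V=846.133

2πR = 2π·13 = 81.681409
per-turn = √(81.681409² + 27.5²) = √(6671.8526 + 756.25) = √7428.1026 = 86.186441
L = 0.5 × 86.186441 = 43.093220
V = π·2.5² × L = 19.634954 × 43.093220 = 846.133404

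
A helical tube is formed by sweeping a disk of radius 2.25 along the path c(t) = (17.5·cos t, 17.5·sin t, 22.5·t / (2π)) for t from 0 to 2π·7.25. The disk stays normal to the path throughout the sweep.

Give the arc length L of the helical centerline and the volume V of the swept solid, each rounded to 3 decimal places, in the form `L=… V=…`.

L=813.698 V=12941.307

2πR = 2π·17.5 = 109.955743
per-turn = √(109.955743² + 22.5²) = √(12090.2654 + 506.25) = √12596.5154 = 112.234199
L = 7.25 × 112.234199 = 813.697942
V = π·2.25² × L = 15.904313 × 813.697942 = 12941.306596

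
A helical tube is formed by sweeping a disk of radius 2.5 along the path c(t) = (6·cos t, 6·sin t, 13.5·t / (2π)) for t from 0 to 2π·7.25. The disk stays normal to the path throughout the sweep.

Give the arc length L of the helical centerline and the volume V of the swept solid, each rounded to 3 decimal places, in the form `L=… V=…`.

L=290.315 V=5700.313

2πR = 2π·6 = 37.699112
per-turn = √(37.699112² + 13.5²) = √(1421.2230 + 182.25) = √1603.4730 = 40.043389
L = 7.25 × 40.043389 = 290.314573
V = π·2.5² × L = 19.634954 × 290.314573 = 5700.313312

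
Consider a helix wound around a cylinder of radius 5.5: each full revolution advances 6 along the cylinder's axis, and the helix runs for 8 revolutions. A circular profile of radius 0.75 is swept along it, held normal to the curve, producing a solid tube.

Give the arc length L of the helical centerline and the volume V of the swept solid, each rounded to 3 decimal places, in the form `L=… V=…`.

2πR = 2π·5.5 = 34.557519
per-turn = √(34.557519² + 6²) = √(1194.2221 + 36) = √1230.2221 = 35.074523
L = 8 × 35.074523 = 280.596180
V = π·0.75² × L = 1.767146 × 280.596180 = 495.854381

L=280.596 V=495.854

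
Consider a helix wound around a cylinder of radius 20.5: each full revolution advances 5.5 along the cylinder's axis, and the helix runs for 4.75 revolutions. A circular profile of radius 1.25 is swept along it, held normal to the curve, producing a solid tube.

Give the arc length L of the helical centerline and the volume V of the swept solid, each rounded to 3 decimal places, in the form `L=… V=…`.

2πR = 2π·20.5 = 128.805299
per-turn = √(128.805299² + 5.5²) = √(16590.8050 + 30.25) = √16621.0550 = 128.922671
L = 4.75 × 128.922671 = 612.382685
V = π·1.25² × L = 4.908739 × 612.382685 = 3006.026478

L=612.383 V=3006.026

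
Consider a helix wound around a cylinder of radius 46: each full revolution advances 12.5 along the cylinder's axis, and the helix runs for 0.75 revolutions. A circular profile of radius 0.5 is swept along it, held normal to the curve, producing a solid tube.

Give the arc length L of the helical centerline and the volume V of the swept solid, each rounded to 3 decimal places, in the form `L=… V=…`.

2πR = 2π·46 = 289.026524
per-turn = √(289.026524² + 12.5²) = √(83536.3317 + 156.25) = √83692.5817 = 289.296702
L = 0.75 × 289.296702 = 216.972526
V = π·0.5² × L = 0.785398 × 216.972526 = 170.409824

L=216.973 V=170.410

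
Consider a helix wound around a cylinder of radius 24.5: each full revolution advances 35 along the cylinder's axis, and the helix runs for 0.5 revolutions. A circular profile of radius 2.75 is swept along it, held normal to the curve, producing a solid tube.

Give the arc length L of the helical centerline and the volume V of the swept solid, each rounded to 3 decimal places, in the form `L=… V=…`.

L=78.933 V=1875.323

2πR = 2π·24.5 = 153.938040
per-turn = √(153.938040² + 35²) = √(23696.9202 + 1225) = √24921.9202 = 157.866780
L = 0.5 × 157.866780 = 78.933390
V = π·2.75² × L = 23.758294 × 78.933390 = 1875.322719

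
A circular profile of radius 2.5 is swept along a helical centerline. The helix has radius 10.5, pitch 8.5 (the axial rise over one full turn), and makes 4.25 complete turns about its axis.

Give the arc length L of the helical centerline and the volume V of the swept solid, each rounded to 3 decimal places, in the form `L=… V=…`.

2πR = 2π·10.5 = 65.973446
per-turn = √(65.973446² + 8.5²) = √(4352.4955 + 72.25) = √4424.7455 = 66.518761
L = 4.25 × 66.518761 = 282.704733
V = π·2.5² × L = 19.634954 × 282.704733 = 5550.894461

L=282.705 V=5550.894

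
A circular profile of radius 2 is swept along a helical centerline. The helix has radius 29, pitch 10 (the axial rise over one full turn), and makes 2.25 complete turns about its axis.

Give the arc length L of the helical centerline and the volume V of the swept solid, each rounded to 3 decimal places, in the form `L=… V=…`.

L=410.595 V=5159.686

2πR = 2π·29 = 182.212374
per-turn = √(182.212374² + 10²) = √(33201.3492 + 100) = √33301.3492 = 182.486573
L = 2.25 × 182.486573 = 410.594789
V = π·2² × L = 12.566371 × 410.594789 = 5159.686285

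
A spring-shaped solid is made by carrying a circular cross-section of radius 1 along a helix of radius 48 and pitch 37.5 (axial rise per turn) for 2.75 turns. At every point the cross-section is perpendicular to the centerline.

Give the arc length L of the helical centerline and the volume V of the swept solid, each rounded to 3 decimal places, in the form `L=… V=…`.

L=835.767 V=2625.640

2πR = 2π·48 = 301.592895
per-turn = √(301.592895² + 37.5²) = √(90958.2742 + 1406.25) = √92364.5242 = 303.915324
L = 2.75 × 303.915324 = 835.767141
V = π·1² × L = 3.141593 × 835.767141 = 2625.639910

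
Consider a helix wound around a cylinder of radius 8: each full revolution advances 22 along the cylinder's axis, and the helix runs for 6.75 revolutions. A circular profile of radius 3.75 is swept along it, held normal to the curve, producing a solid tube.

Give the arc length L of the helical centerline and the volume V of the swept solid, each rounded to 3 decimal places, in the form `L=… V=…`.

L=370.366 V=16362.289

2πR = 2π·8 = 50.265482
per-turn = √(50.265482² + 22²) = √(2526.6187 + 484) = √3010.6187 = 54.869105
L = 6.75 × 54.869105 = 370.366461
V = π·3.75² × L = 44.178647 × 370.366461 = 16362.289045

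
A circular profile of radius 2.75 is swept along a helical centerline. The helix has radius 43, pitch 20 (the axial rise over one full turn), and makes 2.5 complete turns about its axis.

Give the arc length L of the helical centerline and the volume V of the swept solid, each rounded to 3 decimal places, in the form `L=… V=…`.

2πR = 2π·43 = 270.176968
per-turn = √(270.176968² + 20²) = √(72995.5942 + 400) = √73395.5942 = 270.916212
L = 2.5 × 270.916212 = 677.290531
V = π·2.75² × L = 23.758294 × 677.290531 = 16091.267860

L=677.291 V=16091.268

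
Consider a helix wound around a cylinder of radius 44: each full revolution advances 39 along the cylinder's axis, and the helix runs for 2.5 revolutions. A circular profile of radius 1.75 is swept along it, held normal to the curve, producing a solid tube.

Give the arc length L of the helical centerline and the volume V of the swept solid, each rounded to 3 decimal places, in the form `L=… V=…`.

2πR = 2π·44 = 276.460154
per-turn = √(276.460154² + 39²) = √(76430.2165 + 1521) = √77951.2165 = 279.197451
L = 2.5 × 279.197451 = 697.993627
V = π·1.75² × L = 9.621128 × 697.993627 = 6715.485678

L=697.994 V=6715.486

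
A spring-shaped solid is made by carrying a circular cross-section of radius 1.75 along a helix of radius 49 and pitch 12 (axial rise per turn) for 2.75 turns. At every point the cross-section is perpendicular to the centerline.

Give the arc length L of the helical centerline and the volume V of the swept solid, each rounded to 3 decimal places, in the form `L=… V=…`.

2πR = 2π·49 = 307.876080
per-turn = √(307.876080² + 12²) = √(94787.6807 + 144) = √94931.6807 = 308.109852
L = 2.75 × 308.109852 = 847.302092
V = π·1.75² × L = 9.621128 × 847.302092 = 8152.001459

L=847.302 V=8152.001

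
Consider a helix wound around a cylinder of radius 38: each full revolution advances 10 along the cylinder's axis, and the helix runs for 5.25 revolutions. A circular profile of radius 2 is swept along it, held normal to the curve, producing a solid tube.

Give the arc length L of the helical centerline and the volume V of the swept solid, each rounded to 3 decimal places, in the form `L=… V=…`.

L=1254.594 V=15765.698

2πR = 2π·38 = 238.761042
per-turn = √(238.761042² + 10²) = √(57006.8350 + 100) = √57106.8350 = 238.970364
L = 5.25 × 238.970364 = 1254.594413
V = π·2² × L = 12.566371 × 1254.594413 = 15765.698360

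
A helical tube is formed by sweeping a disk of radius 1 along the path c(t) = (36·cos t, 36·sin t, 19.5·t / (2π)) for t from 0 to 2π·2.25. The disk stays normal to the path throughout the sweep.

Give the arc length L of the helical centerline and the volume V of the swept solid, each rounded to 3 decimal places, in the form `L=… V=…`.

L=510.826 V=1604.806

2πR = 2π·36 = 226.194671
per-turn = √(226.194671² + 19.5²) = √(51164.0292 + 380.25) = √51544.2792 = 227.033652
L = 2.25 × 227.033652 = 510.825717
V = π·1² × L = 3.141593 × 510.825717 = 1604.806321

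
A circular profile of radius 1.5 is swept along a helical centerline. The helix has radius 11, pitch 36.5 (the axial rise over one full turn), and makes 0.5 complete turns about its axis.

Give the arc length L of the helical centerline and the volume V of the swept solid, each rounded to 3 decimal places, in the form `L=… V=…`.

2πR = 2π·11 = 69.115038
per-turn = √(69.115038² + 36.5²) = √(4776.8885 + 1332.25) = √6109.1385 = 78.160978
L = 0.5 × 78.160978 = 39.080489
V = π·1.5² × L = 7.068583 × 39.080489 = 276.243700

L=39.080 V=276.244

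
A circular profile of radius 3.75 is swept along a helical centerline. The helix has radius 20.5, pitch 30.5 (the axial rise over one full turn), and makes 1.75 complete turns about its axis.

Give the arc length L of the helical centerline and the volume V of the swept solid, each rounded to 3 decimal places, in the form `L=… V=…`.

L=231.642 V=10233.651

2πR = 2π·20.5 = 128.805299
per-turn = √(128.805299² + 30.5²) = √(16590.8050 + 930.25) = √17521.0550 = 132.367122
L = 1.75 × 132.367122 = 231.642464
V = π·3.75² × L = 44.178647 × 231.642464 = 10233.650557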